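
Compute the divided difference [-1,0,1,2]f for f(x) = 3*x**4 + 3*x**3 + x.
9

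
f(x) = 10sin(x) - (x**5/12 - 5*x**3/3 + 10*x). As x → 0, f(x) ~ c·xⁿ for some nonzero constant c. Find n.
7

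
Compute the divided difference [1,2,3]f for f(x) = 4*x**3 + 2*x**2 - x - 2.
26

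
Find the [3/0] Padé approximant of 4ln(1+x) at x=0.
2*x*(2*x**2 - 3*x + 6)/3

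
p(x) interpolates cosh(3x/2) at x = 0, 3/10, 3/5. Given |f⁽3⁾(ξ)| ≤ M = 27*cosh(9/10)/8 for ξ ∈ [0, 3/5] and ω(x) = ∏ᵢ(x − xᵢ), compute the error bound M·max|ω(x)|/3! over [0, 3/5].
27*sqrt(3)*cosh(9/10)/8000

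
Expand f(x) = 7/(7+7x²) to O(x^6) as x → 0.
1 - x**2 + x**4 + O(x**6)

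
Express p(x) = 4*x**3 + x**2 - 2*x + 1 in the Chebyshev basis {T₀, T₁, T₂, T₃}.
(3/2)T₀ + T₁ + (1/2)T₂ + T₃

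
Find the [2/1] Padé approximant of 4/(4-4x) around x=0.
1/(1 - x)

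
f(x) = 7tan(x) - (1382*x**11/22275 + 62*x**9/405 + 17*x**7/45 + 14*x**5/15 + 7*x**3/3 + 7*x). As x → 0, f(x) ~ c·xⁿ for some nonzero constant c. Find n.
13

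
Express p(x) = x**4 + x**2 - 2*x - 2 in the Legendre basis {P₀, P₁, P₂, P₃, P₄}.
(-22/15)P₀ + (-2)P₁ + (26/21)P₂ + (8/35)P₄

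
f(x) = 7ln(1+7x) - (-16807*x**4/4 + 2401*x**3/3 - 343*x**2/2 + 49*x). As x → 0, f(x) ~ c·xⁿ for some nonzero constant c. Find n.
5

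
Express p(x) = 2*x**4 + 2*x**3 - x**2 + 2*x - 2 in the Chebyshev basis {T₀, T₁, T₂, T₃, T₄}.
(-7/4)T₀ + (7/2)T₁ + (1/2)T₂ + (1/2)T₃ + (1/4)T₄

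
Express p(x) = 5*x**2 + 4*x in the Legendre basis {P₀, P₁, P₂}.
(5/3)P₀ + (4)P₁ + (10/3)P₂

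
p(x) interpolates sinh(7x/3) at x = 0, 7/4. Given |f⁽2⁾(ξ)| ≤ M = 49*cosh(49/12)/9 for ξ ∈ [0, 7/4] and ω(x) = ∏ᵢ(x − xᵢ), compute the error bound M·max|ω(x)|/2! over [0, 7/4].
2401*cosh(49/12)/1152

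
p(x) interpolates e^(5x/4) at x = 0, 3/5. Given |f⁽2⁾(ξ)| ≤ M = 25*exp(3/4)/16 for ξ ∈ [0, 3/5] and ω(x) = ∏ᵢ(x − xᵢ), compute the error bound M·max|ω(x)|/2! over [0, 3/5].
9*exp(3/4)/128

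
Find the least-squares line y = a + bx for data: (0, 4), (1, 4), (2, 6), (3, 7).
a = 18/5, b = 11/10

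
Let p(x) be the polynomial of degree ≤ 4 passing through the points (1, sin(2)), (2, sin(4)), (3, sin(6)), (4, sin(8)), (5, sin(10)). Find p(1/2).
-45*sin(8)/32 + 189*sin(6)/64 + 35*sin(10)/128 + 315*sin(2)/128 - 105*sin(4)/32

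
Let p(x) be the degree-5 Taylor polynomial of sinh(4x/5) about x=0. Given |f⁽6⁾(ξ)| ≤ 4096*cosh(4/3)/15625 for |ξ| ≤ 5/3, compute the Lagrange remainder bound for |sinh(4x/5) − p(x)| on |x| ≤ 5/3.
256*cosh(4/3)/32805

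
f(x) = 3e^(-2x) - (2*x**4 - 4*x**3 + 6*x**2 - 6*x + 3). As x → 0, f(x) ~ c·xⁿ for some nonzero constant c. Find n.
5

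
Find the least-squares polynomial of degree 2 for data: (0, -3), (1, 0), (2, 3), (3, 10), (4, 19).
-19/7 + (29/35)x + (8/7)x²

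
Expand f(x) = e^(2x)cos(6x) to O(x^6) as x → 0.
1 + 2*x - 16*x**2 - 104*x**3/3 + 56*x**4/3 + 1264*x**5/15 + O(x**6)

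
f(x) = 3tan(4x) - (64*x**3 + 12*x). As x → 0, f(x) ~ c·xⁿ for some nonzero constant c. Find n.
5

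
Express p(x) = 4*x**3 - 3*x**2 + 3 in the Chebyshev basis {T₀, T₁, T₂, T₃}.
(3/2)T₀ + (3)T₁ + (-3/2)T₂ + T₃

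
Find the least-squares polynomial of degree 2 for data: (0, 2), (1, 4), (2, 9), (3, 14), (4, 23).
2 + (6/5)x + x²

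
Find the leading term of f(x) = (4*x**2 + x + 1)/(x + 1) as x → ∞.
4*x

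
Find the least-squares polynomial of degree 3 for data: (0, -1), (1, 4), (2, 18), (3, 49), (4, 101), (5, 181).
-59/63 + (325/189)x + (499/252)x² + (107/108)x³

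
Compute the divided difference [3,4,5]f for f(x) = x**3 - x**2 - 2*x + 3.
11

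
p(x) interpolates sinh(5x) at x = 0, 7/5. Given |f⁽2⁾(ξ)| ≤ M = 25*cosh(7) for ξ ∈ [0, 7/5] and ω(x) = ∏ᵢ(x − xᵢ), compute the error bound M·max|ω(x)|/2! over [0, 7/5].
49*cosh(7)/8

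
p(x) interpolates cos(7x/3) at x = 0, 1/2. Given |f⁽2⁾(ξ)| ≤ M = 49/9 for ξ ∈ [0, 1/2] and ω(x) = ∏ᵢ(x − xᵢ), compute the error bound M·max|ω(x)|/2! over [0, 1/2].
49/288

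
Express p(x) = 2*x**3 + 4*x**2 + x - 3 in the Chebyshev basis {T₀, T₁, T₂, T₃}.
-T₀ + (5/2)T₁ + (2)T₂ + (1/2)T₃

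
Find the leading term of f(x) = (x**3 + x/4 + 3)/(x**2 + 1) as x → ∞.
x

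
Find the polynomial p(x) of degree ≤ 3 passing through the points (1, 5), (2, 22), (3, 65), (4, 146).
2*x**3 + x**2 + 2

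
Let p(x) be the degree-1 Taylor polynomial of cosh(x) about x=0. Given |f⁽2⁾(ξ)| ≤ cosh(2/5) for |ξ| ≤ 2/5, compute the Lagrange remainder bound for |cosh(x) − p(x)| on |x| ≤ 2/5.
2*cosh(2/5)/25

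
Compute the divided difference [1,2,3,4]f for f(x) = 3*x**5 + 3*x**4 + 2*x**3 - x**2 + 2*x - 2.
227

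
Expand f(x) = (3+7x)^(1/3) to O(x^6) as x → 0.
3**(1/3) + 7*3**(1/3)*x/9 - 49*3**(1/3)*x**2/81 + 1715*3**(1/3)*x**3/2187 - 24010*3**(1/3)*x**4/19683 + 369754*3**(1/3)*x**5/177147 + O(x**6)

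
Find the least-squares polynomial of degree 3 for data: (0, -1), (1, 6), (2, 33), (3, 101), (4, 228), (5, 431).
-107/126 + (1391/756)x + (365/252)x² + (167/54)x³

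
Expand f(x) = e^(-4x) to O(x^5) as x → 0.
1 - 4*x + 8*x**2 - 32*x**3/3 + 32*x**4/3 + O(x**5)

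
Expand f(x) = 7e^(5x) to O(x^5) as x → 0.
7 + 35*x + 175*x**2/2 + 875*x**3/6 + 4375*x**4/24 + O(x**5)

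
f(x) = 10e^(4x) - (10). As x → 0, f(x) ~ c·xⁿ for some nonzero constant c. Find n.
1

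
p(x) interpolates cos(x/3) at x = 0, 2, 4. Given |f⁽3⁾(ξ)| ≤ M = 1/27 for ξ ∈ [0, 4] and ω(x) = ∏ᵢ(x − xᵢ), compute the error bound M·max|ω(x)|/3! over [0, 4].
8*sqrt(3)/729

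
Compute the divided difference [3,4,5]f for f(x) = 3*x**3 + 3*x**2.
39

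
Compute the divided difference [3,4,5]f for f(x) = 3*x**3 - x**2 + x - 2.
35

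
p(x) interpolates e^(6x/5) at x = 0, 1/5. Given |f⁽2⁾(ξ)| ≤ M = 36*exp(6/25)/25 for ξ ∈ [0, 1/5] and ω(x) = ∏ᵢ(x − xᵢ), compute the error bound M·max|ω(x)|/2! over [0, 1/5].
9*exp(6/25)/1250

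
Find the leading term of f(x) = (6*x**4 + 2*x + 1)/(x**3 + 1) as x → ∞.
6*x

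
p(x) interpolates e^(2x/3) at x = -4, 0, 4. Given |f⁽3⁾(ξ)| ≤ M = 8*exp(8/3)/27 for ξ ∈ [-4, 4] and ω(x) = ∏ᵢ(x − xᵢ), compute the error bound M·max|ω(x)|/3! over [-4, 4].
512*sqrt(3)*exp(8/3)/729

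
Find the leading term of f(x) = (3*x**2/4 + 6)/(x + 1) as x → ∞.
3*x/4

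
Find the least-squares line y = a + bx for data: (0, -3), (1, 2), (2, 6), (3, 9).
a = -5/2, b = 4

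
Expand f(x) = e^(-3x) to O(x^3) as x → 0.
1 - 3*x + 9*x**2/2 + O(x**3)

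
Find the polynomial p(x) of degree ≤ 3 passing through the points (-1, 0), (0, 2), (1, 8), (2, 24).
x**3 + 2*x**2 + 3*x + 2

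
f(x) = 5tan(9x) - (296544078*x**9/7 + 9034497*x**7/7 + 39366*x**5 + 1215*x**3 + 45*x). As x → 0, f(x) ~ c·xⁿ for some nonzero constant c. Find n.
11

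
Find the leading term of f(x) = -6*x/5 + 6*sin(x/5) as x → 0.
-x**3/125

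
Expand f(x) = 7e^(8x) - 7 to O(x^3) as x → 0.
56*x + 224*x**2 + O(x**3)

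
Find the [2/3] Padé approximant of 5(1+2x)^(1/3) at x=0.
(70*x**2/9 + 40*x/3 + 5)/(-4*x**3/81 + 2*x**2/3 + 2*x + 1)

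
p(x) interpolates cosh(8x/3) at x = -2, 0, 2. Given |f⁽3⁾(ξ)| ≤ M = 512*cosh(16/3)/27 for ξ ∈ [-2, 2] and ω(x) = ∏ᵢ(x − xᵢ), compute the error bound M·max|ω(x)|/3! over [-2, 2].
4096*sqrt(3)*cosh(16/3)/729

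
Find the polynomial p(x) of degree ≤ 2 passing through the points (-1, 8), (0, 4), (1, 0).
4 - 4*x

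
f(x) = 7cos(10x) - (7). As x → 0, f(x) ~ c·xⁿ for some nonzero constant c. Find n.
2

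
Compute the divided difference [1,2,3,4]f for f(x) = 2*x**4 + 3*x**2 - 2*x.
20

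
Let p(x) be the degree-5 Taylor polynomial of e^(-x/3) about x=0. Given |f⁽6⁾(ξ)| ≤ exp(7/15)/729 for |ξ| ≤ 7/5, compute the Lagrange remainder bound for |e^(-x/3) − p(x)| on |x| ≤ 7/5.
117649*exp(7/15)/8201250000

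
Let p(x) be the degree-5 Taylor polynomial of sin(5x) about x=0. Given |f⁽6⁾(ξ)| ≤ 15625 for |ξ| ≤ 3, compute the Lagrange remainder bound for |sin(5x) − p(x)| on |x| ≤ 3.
253125/16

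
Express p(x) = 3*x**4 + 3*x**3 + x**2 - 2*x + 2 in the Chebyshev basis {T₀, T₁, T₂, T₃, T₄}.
(29/8)T₀ + (1/4)T₁ + (2)T₂ + (3/4)T₃ + (3/8)T₄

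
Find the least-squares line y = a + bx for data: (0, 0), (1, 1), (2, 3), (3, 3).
a = 1/10, b = 11/10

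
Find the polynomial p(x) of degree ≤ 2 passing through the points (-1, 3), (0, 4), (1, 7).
x**2 + 2*x + 4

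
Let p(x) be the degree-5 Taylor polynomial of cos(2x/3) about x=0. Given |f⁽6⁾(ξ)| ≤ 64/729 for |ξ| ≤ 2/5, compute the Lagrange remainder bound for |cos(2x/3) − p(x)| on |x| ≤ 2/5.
256/512578125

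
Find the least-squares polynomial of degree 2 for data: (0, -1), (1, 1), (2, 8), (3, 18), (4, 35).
-31/35 + (-37/70)x + (33/14)x²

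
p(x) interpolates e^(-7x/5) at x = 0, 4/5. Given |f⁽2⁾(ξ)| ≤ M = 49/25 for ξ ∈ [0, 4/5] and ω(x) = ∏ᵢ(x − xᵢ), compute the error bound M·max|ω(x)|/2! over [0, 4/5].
98/625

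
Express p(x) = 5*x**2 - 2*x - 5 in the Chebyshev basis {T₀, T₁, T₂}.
(-5/2)T₀ + (-2)T₁ + (5/2)T₂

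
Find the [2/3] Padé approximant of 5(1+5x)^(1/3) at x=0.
(875*x**2/18 + 100*x/3 + 5)/(-125*x**3/162 + 25*x**2/6 + 5*x + 1)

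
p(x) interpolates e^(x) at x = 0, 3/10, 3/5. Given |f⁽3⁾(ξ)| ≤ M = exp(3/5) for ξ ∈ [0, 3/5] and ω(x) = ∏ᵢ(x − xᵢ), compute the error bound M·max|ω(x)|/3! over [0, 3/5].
sqrt(3)*exp(3/5)/1000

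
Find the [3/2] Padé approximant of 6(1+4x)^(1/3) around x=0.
(896*x**3/135 + 224*x**2/5 + 168*x/5 + 6)/(32*x**2/9 + 64*x/15 + 1)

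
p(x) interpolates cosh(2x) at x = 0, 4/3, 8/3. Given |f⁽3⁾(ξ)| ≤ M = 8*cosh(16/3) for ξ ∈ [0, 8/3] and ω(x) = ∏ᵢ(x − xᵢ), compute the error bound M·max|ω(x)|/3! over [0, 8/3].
512*sqrt(3)*cosh(16/3)/729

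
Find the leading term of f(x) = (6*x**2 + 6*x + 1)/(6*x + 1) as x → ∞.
x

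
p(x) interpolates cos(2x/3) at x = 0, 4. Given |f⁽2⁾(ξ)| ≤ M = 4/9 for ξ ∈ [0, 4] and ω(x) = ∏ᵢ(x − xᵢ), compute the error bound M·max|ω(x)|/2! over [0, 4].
8/9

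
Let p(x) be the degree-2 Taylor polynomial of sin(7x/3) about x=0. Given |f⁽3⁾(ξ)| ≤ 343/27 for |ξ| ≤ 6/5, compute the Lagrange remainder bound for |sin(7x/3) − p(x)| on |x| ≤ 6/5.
1372/375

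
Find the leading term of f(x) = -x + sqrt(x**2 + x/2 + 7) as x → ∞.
1/4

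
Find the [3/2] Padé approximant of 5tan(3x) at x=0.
(-9*x**3 + 15*x)/(1 - 18*x**2/5)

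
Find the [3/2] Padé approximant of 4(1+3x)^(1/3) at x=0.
(28*x**3/15 + 84*x**2/5 + 84*x/5 + 4)/(2*x**2 + 16*x/5 + 1)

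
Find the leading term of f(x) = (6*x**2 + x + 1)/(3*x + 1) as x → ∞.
2*x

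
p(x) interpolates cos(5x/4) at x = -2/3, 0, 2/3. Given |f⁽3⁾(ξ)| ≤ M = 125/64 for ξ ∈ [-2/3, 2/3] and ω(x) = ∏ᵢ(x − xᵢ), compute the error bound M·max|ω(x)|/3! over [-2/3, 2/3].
125*sqrt(3)/5832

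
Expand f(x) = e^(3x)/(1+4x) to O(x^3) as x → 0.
1 - x + 17*x**2/2 + O(x**3)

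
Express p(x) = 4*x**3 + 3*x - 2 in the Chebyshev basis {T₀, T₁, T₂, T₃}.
(-2)T₀ + (6)T₁ + T₃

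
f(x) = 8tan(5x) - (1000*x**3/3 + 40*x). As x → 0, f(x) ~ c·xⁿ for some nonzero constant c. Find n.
5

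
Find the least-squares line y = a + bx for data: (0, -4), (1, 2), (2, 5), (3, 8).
a = -31/10, b = 39/10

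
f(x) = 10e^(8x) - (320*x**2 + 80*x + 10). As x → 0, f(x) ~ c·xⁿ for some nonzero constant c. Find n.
3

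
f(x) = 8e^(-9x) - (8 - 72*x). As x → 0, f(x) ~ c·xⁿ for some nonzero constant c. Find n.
2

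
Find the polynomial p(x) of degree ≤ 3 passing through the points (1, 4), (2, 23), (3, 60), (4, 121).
x**3 + 3*x**2 + 3*x - 3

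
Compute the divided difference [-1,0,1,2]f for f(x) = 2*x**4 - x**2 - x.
4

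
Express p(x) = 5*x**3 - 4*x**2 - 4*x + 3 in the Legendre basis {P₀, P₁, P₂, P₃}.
(5/3)P₀ - P₁ + (-8/3)P₂ + (2)P₃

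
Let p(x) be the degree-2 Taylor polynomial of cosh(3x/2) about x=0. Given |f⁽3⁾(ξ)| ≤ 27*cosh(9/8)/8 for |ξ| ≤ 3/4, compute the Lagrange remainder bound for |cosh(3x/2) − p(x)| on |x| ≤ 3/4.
243*cosh(9/8)/1024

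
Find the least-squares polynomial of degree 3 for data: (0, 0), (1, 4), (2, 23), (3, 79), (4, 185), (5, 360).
1/6 + (83/252)x + (1/42)x² + (103/36)x³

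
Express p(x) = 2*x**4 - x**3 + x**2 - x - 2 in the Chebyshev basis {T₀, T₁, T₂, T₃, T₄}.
(-3/4)T₀ + (-7/4)T₁ + (3/2)T₂ + (-1/4)T₃ + (1/4)T₄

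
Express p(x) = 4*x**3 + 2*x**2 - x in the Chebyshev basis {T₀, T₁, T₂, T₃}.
T₀ + (2)T₁ + T₂ + T₃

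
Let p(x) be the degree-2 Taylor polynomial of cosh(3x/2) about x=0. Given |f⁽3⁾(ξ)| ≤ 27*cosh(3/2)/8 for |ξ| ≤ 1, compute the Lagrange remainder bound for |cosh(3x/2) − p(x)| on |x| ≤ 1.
9*cosh(3/2)/16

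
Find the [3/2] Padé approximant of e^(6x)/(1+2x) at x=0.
(-36*x**3/5 - 9*x**2/5 + 1)/(21*x**2/5 - 4*x + 1)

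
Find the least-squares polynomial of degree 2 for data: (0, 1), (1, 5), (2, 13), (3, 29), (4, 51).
9/7 + (-6/35)x + (22/7)x²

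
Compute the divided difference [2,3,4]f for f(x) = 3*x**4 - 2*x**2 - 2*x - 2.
163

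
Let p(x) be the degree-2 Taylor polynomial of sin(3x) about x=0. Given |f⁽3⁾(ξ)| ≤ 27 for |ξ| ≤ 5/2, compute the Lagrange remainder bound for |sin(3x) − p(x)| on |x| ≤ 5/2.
1125/16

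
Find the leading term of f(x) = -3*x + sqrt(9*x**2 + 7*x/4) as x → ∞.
7/24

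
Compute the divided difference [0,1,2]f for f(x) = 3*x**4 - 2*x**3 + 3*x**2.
18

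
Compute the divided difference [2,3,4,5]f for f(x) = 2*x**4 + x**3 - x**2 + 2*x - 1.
29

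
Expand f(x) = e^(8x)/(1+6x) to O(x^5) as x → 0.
1 + 2*x + 20*x**2 - 104*x**3/3 + 1136*x**4/3 + O(x**5)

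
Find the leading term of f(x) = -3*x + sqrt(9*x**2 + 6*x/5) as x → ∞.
1/5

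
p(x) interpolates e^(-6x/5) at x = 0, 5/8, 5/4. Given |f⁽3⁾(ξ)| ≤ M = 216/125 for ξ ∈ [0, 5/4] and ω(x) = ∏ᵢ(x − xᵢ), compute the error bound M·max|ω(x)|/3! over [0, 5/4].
sqrt(3)/64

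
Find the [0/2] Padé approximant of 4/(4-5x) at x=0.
1/(1 - 5*x/4)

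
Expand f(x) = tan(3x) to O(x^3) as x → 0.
3*x + O(x**3)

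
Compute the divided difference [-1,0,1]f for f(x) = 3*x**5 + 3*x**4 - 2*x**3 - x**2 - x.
2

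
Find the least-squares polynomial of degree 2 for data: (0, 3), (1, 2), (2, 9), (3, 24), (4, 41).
87/35 + (-97/35)x + (22/7)x²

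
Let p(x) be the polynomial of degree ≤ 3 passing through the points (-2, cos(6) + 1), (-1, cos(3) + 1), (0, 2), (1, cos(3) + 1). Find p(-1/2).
cos(3)/2 - cos(6)/16 + 25/16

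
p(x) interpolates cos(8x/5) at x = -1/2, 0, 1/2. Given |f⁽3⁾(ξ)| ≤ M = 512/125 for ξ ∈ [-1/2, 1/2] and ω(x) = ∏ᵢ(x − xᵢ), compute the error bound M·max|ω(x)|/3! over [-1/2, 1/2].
64*sqrt(3)/3375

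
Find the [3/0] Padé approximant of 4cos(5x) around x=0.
4 - 50*x**2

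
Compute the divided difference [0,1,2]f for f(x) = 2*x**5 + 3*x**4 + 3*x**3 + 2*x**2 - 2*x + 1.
62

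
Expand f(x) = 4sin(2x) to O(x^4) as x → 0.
8*x - 16*x**3/3 + O(x**4)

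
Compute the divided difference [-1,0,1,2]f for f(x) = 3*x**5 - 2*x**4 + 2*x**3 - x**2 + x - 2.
13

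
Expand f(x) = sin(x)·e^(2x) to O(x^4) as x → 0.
x + 2*x**2 + 11*x**3/6 + O(x**4)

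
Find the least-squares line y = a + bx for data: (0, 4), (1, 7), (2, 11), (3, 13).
a = 41/10, b = 31/10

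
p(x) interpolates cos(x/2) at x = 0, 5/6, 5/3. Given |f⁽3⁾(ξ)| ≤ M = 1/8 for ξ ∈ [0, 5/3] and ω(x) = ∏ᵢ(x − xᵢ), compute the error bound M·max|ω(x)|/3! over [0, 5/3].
125*sqrt(3)/46656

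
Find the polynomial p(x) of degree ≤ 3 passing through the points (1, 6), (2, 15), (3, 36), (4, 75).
x**3 + 2*x + 3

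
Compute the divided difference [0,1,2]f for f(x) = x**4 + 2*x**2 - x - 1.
9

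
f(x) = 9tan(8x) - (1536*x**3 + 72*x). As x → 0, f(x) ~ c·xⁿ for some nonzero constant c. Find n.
5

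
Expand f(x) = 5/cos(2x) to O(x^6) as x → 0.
5 + 10*x**2 + 50*x**4/3 + O(x**6)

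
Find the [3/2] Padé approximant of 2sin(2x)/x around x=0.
(4 - 28*x**2/15)/(x**2/5 + 1)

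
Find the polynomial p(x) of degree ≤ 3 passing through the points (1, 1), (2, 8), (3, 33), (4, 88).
2*x**3 - 3*x**2 + 2*x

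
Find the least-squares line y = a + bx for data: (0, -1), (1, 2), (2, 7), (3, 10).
a = -6/5, b = 19/5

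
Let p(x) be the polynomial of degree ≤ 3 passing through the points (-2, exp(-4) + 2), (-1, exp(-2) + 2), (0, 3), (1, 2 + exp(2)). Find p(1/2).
(-5*exp(2) + 1 + (5*exp(2) + 47)*exp(4))*exp(-4)/16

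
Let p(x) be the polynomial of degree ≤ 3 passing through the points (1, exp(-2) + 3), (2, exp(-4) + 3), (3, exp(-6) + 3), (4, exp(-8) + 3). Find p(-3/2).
(-495*exp(4) - 105 + 385*exp(2) + 231*exp(6) + 48*exp(8))*exp(-8)/16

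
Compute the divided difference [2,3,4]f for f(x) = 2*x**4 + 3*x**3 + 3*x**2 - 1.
140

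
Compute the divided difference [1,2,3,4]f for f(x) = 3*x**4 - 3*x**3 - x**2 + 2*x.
27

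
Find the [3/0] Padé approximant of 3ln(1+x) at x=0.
x*(2*x**2 - 3*x + 6)/2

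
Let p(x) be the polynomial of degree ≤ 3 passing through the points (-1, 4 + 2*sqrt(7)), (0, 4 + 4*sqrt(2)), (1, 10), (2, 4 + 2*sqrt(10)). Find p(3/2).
-5*sqrt(2)/4 + sqrt(7)/8 + 5*sqrt(10)/8 + 77/8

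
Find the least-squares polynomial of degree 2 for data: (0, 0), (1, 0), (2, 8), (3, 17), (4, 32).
-13/35 + (-53/70)x + (31/14)x²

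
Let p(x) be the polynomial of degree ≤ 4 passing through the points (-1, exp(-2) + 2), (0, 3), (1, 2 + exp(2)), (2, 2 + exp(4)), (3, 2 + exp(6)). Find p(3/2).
(3 + (-5*exp(6) + 236 + 90*exp(2) + 60*exp(4))*exp(2))*exp(-2)/128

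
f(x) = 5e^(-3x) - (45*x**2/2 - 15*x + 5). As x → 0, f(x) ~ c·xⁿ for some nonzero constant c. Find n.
3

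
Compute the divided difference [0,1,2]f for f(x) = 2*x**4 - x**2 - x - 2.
13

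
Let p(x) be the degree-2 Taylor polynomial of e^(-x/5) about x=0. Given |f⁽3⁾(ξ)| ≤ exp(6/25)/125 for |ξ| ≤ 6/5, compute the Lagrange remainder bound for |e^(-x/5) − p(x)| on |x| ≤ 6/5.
36*exp(6/25)/15625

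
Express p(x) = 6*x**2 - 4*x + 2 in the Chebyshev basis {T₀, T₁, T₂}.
(5)T₀ + (-4)T₁ + (3)T₂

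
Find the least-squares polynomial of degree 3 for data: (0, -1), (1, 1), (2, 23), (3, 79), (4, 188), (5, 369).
-151/126 + (-215/756)x + (23/126)x² + (317/108)x³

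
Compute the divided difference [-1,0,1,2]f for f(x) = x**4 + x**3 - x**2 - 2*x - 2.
3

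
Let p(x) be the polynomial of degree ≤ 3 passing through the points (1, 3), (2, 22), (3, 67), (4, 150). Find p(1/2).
-1/2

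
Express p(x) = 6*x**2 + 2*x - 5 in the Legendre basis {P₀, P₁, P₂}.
(-3)P₀ + (2)P₁ + (4)P₂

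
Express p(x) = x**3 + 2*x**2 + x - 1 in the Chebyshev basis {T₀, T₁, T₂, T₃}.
(7/4)T₁ + T₂ + (1/4)T₃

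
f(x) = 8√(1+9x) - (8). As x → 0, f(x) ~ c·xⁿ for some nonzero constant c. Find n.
1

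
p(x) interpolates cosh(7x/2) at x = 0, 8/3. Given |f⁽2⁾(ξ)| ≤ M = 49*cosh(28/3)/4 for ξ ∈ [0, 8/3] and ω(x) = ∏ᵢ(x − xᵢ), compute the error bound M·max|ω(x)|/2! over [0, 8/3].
98*cosh(28/3)/9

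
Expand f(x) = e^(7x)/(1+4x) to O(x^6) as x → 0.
1 + 3*x + 25*x**2/2 + 43*x**3/6 + 571*x**4/8 - 17453*x**5/120 + O(x**6)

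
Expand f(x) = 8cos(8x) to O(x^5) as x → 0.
8 - 256*x**2 + 4096*x**4/3 + O(x**5)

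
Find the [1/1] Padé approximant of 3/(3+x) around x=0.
1/(x/3 + 1)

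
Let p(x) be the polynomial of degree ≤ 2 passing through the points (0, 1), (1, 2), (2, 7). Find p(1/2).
1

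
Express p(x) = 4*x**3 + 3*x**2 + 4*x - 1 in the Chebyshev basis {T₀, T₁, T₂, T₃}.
(1/2)T₀ + (7)T₁ + (3/2)T₂ + T₃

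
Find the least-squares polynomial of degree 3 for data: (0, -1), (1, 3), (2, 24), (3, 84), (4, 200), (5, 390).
-5/6 + (29/252)x + (5/84)x² + (28/9)x³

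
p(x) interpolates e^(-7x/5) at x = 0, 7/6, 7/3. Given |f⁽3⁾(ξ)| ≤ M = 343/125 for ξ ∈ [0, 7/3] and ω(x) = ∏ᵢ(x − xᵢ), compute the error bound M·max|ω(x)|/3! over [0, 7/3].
117649*sqrt(3)/729000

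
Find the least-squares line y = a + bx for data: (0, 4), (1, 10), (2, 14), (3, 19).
a = 22/5, b = 49/10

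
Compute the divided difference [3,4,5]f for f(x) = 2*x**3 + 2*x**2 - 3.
26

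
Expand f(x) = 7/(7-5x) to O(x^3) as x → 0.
1 + 5*x/7 + 25*x**2/49 + O(x**3)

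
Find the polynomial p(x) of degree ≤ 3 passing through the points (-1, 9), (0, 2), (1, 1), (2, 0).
-x**3 + 3*x**2 - 3*x + 2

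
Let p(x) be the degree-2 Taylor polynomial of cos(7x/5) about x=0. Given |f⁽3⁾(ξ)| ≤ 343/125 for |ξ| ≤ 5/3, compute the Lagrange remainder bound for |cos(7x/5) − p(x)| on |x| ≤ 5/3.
343/162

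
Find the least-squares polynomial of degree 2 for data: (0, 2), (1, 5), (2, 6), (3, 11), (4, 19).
13/5 + x²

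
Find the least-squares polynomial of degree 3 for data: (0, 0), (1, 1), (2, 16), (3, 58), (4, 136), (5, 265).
-2/63 + (-401/189)x + (76/63)x² + (53/27)x³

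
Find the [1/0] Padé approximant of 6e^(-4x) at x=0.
6 - 24*x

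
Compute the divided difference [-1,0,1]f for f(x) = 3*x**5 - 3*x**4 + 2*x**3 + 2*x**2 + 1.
-1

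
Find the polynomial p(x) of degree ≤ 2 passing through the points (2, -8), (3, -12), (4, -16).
-4*x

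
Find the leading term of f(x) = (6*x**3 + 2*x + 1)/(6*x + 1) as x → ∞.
x**2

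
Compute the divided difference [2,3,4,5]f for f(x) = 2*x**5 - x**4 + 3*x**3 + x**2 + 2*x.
239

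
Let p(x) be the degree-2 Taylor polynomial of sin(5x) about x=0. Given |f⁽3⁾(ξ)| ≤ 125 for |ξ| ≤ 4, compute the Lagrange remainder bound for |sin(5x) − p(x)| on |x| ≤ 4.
4000/3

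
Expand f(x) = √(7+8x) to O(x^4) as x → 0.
sqrt(7) + 4*sqrt(7)*x/7 - 8*sqrt(7)*x**2/49 + 32*sqrt(7)*x**3/343 + O(x**4)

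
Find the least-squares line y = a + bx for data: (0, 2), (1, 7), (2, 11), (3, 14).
a = 5/2, b = 4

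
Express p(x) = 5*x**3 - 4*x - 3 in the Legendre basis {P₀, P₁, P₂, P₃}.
(-3)P₀ - P₁ + (2)P₃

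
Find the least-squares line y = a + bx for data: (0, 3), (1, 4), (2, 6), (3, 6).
a = 31/10, b = 11/10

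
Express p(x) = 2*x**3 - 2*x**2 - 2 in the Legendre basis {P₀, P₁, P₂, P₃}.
(-8/3)P₀ + (6/5)P₁ + (-4/3)P₂ + (4/5)P₃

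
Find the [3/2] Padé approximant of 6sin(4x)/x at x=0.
(24 - 224*x**2/5)/(4*x**2/5 + 1)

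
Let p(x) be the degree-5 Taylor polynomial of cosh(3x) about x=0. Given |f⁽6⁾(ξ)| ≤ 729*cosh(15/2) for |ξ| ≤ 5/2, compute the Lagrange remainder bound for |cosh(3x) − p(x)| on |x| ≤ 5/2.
253125*cosh(15/2)/1024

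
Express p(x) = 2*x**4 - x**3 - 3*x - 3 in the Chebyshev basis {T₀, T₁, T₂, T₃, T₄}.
(-9/4)T₀ + (-15/4)T₁ + T₂ + (-1/4)T₃ + (1/4)T₄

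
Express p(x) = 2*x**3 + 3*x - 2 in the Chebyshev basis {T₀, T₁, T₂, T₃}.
(-2)T₀ + (9/2)T₁ + (1/2)T₃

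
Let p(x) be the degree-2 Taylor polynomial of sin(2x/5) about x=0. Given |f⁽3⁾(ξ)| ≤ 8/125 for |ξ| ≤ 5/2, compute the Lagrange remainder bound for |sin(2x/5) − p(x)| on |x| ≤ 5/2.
1/6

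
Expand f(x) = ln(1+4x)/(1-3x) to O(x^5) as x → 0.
4*x + 4*x**2 + 100*x**3/3 + 36*x**4 + O(x**5)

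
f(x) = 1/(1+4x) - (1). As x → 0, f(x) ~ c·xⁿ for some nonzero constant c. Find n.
1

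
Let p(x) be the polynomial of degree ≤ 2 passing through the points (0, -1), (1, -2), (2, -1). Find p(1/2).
-7/4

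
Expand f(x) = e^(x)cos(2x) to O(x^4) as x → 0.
1 + x - 3*x**2/2 - 11*x**3/6 + O(x**4)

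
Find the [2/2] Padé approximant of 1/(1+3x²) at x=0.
1/(3*x**2 + 1)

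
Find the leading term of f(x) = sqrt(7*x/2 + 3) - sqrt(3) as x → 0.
7*sqrt(3)*x/12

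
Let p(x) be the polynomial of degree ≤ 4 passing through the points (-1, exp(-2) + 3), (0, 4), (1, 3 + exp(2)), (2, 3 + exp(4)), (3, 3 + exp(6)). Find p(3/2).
(3 + (-5*exp(6) + 364 + 90*exp(2) + 60*exp(4))*exp(2))*exp(-2)/128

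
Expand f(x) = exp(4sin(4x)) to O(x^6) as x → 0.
1 + 16*x + 128*x**2 + 640*x**3 + 2048*x**4 + 49664*x**5/15 + O(x**6)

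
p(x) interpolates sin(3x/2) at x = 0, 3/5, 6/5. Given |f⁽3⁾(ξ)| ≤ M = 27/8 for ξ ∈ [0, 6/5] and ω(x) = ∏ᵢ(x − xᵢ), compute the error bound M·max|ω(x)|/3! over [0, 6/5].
27*sqrt(3)/1000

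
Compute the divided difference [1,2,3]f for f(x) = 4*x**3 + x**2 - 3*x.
25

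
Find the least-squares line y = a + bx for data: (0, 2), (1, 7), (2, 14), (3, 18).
a = 2, b = 11/2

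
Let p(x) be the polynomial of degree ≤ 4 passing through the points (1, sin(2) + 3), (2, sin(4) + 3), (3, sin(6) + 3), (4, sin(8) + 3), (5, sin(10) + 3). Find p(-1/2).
-385*sin(8)/32 + 1485*sin(6)/64 + 315*sin(10)/128 + 3 + 1155*sin(2)/128 - 693*sin(4)/32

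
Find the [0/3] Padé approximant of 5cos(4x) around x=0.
5/(8*x**2 + 1)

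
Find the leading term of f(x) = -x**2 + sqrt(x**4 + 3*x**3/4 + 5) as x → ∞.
3*x/8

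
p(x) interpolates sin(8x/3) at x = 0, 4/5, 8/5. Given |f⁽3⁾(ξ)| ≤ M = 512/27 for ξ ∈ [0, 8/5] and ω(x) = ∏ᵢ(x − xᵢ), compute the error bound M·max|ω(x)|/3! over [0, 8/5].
32768*sqrt(3)/91125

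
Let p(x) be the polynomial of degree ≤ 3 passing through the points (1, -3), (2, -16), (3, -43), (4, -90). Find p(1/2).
1/8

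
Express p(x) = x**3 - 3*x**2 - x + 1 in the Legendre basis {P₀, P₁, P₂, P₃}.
(-2/5)P₁ + (-2)P₂ + (2/5)P₃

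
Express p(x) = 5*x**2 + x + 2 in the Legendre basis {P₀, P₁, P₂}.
(11/3)P₀ + P₁ + (10/3)P₂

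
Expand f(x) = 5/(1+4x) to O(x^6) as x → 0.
5 - 20*x + 80*x**2 - 320*x**3 + 1280*x**4 - 5120*x**5 + O(x**6)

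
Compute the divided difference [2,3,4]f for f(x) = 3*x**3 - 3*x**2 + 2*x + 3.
24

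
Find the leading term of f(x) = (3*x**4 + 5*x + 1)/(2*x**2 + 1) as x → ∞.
3*x**2/2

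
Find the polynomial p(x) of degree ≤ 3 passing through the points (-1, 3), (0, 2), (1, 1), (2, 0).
2 - x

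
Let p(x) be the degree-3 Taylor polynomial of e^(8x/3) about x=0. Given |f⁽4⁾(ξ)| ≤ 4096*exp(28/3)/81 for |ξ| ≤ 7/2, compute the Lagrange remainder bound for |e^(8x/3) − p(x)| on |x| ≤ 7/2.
76832*exp(28/3)/243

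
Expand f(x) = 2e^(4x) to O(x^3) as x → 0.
2 + 8*x + 16*x**2 + O(x**3)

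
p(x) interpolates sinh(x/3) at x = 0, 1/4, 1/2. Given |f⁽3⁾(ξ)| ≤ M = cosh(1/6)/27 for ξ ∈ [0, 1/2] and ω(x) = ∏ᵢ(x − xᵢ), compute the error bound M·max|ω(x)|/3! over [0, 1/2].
sqrt(3)*cosh(1/6)/46656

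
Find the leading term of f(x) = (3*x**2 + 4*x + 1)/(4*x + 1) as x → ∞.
3*x/4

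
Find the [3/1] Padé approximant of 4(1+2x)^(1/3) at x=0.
(-32*x**3/81 + 16*x**2/9 + 8*x + 4)/(4*x/3 + 1)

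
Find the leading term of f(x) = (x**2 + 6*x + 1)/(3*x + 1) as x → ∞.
x/3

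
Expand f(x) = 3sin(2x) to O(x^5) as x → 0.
6*x - 4*x**3 + O(x**5)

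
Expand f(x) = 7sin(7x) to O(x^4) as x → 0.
49*x - 2401*x**3/6 + O(x**4)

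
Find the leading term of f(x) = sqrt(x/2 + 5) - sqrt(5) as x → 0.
sqrt(5)*x/20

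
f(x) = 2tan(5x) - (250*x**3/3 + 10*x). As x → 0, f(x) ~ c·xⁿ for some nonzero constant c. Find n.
5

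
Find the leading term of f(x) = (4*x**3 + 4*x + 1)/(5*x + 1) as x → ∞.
4*x**2/5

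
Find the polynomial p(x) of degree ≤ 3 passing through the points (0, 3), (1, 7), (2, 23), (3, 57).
x**3 + 3*x**2 + 3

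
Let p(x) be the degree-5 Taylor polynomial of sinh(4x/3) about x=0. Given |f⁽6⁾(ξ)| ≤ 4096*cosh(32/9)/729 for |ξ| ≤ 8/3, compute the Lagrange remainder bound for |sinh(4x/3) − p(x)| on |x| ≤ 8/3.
67108864*cosh(32/9)/23914845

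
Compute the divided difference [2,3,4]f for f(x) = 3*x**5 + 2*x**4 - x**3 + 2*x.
956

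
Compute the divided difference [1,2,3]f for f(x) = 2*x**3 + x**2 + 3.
13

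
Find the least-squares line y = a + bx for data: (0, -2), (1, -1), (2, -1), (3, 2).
a = -23/10, b = 6/5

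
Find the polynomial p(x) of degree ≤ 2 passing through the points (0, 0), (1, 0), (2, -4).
-2*x**2 + 2*x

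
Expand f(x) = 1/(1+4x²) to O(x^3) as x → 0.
1 - 4*x**2 + O(x**3)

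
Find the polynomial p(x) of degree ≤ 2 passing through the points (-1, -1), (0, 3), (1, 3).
-2*x**2 + 2*x + 3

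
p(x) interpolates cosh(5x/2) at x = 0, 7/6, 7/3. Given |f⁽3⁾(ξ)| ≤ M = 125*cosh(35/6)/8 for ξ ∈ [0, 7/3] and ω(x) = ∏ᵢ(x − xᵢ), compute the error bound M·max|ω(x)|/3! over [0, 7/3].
42875*sqrt(3)*cosh(35/6)/46656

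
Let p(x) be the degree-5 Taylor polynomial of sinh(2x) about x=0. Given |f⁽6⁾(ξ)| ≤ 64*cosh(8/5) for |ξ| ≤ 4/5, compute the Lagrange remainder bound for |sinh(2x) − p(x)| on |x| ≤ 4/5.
16384*cosh(8/5)/703125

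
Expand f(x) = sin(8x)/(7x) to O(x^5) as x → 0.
8/7 - 256*x**2/21 + 4096*x**4/105 + O(x**5)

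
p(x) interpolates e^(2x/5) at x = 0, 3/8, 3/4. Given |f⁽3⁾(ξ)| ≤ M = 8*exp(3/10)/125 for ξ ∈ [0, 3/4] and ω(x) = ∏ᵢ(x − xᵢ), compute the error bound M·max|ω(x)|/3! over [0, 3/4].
sqrt(3)*exp(3/10)/8000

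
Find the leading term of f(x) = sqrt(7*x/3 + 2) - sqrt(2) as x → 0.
7*sqrt(2)*x/12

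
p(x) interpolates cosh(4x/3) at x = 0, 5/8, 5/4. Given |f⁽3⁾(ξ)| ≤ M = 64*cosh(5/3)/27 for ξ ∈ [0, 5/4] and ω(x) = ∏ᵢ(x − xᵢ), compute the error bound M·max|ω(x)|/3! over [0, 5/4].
125*sqrt(3)*cosh(5/3)/5832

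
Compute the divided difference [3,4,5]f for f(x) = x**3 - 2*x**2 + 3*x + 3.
10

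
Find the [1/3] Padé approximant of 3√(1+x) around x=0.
(21*x/8 + 3)/(x**3/64 - x**2/16 + 3*x/8 + 1)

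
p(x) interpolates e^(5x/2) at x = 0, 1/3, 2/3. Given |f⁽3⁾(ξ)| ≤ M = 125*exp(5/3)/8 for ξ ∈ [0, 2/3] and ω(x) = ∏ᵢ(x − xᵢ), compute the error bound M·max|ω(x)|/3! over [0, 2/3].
125*sqrt(3)*exp(5/3)/5832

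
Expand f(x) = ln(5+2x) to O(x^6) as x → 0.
log(5) + 2*x/5 - 2*x**2/25 + 8*x**3/375 - 4*x**4/625 + 32*x**5/15625 + O(x**6)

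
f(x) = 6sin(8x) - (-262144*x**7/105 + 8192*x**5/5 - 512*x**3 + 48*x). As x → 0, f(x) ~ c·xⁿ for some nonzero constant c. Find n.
9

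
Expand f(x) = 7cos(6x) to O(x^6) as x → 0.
7 - 126*x**2 + 378*x**4 + O(x**6)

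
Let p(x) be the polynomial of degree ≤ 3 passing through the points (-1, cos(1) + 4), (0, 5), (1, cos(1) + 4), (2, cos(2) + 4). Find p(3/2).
5*cos(2)/16 + cos(1) + 59/16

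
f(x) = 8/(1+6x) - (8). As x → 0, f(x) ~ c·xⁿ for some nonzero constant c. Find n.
1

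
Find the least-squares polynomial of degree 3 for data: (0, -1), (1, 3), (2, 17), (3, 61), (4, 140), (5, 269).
-13/18 + (-131/756)x + (55/63)x² + (215/108)x³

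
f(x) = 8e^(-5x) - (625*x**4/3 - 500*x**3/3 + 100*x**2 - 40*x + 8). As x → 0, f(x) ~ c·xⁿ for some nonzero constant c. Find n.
5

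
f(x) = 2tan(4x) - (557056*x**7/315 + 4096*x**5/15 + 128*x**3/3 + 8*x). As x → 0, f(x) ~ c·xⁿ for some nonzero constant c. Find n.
9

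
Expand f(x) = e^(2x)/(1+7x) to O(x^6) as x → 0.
1 - 5*x + 37*x**2 - 773*x**3/3 + 5413*x**4/3 - 189451*x**5/15 + O(x**6)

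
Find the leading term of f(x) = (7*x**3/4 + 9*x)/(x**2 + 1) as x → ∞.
7*x/4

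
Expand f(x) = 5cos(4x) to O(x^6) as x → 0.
5 - 40*x**2 + 160*x**4/3 + O(x**6)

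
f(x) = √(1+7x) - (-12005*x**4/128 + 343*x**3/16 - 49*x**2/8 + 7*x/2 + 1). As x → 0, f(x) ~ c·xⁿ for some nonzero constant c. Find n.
5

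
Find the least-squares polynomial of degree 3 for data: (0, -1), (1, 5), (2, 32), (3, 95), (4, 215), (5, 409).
-10/9 + (536/189)x + (41/63)x² + (82/27)x³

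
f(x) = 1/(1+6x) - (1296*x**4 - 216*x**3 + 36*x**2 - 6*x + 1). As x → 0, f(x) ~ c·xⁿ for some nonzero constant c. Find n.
5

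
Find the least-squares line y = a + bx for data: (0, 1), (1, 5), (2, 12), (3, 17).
a = 1/2, b = 11/2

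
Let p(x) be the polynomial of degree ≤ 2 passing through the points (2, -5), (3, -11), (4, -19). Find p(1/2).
1/4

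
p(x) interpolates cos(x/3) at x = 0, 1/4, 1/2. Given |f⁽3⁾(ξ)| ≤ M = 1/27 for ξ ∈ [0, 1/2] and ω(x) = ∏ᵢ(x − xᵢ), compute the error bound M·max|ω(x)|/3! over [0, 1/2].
sqrt(3)/46656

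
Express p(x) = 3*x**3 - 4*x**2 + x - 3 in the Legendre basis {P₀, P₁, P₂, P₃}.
(-13/3)P₀ + (14/5)P₁ + (-8/3)P₂ + (6/5)P₃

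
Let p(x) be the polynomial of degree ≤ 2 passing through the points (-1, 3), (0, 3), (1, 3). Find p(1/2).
3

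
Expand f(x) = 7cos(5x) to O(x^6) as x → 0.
7 - 175*x**2/2 + 4375*x**4/24 + O(x**6)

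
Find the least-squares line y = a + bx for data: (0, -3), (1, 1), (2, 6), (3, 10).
a = -31/10, b = 22/5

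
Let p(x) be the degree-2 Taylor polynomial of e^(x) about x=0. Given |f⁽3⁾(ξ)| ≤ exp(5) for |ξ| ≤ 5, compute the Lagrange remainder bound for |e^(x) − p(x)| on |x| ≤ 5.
125*exp(5)/6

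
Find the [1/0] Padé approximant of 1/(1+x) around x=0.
1 - x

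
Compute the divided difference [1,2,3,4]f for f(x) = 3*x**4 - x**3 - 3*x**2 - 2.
29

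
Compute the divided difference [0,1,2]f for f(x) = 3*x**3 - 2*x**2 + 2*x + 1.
7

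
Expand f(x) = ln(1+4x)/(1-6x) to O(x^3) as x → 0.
4*x + 16*x**2 + O(x**3)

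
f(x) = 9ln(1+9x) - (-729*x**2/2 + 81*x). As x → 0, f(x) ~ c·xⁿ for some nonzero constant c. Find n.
3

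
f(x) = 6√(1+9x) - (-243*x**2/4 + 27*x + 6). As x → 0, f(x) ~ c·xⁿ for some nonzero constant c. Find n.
3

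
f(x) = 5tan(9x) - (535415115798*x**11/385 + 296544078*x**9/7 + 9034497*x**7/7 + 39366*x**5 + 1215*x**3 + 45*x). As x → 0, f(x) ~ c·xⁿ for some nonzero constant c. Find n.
13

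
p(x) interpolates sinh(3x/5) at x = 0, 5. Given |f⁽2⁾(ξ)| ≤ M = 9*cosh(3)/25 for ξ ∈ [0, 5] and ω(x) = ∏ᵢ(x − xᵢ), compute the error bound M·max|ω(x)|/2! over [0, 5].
9*cosh(3)/8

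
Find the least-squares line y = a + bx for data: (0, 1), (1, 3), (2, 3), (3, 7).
a = 4/5, b = 9/5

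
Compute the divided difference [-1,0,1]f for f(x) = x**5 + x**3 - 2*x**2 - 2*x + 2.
-2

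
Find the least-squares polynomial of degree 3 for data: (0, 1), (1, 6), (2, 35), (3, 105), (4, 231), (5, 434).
8/9 + (-215/378)x + (194/63)x² + (155/54)x³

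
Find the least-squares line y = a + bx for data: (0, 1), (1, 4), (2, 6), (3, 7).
a = 3/2, b = 2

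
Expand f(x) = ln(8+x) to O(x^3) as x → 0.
log(8) + x/8 - x**2/128 + O(x**3)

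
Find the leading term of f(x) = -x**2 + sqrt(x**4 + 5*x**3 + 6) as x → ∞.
5*x/2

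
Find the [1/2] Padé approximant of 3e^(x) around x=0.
(x + 3)/(x**2/6 - 2*x/3 + 1)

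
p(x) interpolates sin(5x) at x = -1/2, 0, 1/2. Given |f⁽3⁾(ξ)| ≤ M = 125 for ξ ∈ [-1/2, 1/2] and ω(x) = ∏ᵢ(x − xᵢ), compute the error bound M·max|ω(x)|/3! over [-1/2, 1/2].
125*sqrt(3)/216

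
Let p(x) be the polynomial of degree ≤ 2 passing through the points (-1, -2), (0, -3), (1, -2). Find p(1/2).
-11/4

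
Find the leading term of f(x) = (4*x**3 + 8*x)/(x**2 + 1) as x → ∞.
4*x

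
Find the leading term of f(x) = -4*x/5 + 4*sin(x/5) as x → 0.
-2*x**3/375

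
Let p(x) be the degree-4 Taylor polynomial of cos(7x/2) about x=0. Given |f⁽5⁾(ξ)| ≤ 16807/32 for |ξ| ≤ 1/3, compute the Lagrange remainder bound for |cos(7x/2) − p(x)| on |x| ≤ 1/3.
16807/933120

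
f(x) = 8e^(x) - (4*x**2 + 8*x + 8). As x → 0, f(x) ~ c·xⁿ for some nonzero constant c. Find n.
3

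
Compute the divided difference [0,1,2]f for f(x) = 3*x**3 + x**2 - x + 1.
10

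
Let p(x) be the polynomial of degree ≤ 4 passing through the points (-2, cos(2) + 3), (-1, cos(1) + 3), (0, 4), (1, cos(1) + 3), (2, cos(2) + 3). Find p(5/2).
-75*cos(1)/16 + 175*cos(2)/64 + 381/64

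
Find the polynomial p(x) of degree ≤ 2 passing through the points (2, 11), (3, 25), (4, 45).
3*x**2 - x + 1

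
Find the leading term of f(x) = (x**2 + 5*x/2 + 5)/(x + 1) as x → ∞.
x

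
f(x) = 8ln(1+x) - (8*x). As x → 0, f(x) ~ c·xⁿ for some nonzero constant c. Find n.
2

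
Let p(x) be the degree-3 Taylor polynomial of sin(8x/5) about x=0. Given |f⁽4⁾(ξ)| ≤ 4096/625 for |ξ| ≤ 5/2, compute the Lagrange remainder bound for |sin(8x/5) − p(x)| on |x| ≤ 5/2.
32/3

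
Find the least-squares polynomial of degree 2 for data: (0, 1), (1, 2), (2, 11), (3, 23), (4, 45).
36/35 + (-137/70)x + (45/14)x²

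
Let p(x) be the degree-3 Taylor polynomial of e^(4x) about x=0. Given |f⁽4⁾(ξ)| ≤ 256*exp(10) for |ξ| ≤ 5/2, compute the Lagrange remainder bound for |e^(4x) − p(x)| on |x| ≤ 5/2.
1250*exp(10)/3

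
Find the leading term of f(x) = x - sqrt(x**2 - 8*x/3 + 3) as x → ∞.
4/3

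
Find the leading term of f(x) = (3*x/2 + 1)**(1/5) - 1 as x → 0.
3*x/10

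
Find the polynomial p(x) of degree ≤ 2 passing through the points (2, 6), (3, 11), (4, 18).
x**2 + 2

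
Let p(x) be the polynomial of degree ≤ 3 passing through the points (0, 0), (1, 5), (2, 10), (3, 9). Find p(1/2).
17/8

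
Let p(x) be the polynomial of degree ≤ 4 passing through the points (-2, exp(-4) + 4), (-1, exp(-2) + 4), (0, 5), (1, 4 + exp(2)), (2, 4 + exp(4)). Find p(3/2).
(-5 + 28*exp(2) + (442 + 140*exp(2) + 35*exp(4))*exp(4))*exp(-4)/128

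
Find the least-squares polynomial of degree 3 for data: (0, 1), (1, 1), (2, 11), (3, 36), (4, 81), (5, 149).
67/63 + (-755/189)x + (190/63)x² + (20/27)x³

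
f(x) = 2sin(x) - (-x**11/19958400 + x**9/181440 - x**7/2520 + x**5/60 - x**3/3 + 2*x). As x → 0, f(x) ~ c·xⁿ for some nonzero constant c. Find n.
13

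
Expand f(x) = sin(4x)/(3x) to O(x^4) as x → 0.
4/3 - 32*x**2/9 + O(x**4)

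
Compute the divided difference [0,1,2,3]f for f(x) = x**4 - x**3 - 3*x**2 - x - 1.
5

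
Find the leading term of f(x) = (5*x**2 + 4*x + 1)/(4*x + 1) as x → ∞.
5*x/4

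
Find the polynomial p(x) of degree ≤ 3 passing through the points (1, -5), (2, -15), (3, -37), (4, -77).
-x**3 - 3*x - 1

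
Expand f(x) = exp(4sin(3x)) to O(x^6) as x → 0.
1 + 12*x + 72*x**2 + 270*x**3 + 648*x**4 + 7857*x**5/10 + O(x**6)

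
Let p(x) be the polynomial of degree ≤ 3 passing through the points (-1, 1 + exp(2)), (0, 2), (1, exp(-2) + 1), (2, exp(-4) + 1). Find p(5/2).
(-35*exp(2) + (37 - 5*exp(2))*exp(4) + 35)*exp(-4)/16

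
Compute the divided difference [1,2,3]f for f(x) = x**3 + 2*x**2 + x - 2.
8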